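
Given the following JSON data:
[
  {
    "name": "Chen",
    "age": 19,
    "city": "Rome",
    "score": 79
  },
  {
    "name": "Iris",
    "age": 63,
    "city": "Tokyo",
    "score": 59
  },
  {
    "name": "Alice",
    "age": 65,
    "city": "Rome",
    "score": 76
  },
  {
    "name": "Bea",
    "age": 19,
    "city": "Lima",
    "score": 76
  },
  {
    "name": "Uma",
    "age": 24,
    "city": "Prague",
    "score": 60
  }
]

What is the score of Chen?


Looking up record where name = Chen
Record index: 0
Field 'score' = 79

ANSWER: 79


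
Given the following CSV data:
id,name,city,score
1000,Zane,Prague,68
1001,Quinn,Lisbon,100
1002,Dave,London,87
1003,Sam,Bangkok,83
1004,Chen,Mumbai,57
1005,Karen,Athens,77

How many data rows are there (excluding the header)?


Counting rows (excluding header):
Header: id,name,city,score
Data rows: 6

ANSWER: 6


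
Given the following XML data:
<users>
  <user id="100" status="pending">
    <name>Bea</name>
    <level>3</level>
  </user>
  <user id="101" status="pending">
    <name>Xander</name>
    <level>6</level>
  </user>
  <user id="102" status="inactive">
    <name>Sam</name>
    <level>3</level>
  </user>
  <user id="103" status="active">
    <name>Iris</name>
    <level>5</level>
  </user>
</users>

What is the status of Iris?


Finding user with name = Iris
user id="103" status="active"

ANSWER: active


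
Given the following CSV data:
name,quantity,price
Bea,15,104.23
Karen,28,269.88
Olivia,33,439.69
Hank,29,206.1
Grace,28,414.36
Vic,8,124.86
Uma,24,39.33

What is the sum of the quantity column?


Values in 'quantity' column:
  Row 1: 15
  Row 2: 28
  Row 3: 33
  Row 4: 29
  Row 5: 28
  Row 6: 8
  Row 7: 24
Sum = 15 + 28 + 33 + 29 + 28 + 8 + 24 = 165

ANSWER: 165


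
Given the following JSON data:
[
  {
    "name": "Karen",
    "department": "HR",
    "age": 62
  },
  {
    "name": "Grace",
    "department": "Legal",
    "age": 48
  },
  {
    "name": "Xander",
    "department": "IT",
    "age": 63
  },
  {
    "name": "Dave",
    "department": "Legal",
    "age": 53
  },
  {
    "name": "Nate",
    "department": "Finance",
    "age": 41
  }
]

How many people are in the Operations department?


Scanning records for department = Operations
  No matches found
Count: 0

ANSWER: 0


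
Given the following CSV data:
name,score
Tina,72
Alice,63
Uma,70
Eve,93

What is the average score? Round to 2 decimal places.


Scores: 72, 63, 70, 93
Sum = 298
Count = 4
Average = 298 / 4 = 74.50

ANSWER: 74.50


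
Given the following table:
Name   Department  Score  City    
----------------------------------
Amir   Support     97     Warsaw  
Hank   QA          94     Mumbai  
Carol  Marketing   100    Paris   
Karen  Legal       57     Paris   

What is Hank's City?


Row 2: Hank
City = Mumbai

ANSWER: Mumbai


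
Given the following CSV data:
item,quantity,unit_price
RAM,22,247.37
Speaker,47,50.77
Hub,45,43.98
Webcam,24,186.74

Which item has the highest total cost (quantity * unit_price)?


Computing row totals:
  RAM: 5442.14
  Speaker: 2386.19
  Hub: 1979.1
  Webcam: 4481.76
Maximum: RAM (5442.14)

ANSWER: RAM


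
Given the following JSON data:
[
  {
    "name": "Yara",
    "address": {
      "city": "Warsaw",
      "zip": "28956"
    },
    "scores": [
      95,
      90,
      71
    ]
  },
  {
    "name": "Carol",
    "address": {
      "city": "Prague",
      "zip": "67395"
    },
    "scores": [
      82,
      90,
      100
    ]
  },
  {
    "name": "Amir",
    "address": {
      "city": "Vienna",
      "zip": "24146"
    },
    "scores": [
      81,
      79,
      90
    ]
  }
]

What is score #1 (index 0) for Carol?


Path: records[1].scores[0]
Value: 82

ANSWER: 82


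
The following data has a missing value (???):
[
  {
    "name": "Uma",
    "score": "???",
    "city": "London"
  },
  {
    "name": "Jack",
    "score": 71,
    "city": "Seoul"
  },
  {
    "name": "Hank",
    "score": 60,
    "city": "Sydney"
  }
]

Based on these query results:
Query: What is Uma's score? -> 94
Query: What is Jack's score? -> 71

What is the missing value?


The missing value is Uma's score
From query: Uma's score = 94

ANSWER: 94


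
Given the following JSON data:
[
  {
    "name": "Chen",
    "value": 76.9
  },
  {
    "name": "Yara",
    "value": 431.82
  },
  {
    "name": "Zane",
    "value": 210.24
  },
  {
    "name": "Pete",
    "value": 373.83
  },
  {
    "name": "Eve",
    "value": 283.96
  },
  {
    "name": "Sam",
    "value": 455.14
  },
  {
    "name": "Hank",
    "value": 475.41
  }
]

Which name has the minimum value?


Comparing values:
  Chen: 76.9
  Yara: 431.82
  Zane: 210.24
  Pete: 373.83
  Eve: 283.96
  Sam: 455.14
  Hank: 475.41
Minimum: Chen (76.9)

ANSWER: Chen


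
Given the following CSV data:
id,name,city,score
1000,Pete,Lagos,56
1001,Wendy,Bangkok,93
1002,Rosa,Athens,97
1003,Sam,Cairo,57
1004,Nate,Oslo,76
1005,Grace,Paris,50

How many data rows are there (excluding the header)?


Counting rows (excluding header):
Header: id,name,city,score
Data rows: 6

ANSWER: 6


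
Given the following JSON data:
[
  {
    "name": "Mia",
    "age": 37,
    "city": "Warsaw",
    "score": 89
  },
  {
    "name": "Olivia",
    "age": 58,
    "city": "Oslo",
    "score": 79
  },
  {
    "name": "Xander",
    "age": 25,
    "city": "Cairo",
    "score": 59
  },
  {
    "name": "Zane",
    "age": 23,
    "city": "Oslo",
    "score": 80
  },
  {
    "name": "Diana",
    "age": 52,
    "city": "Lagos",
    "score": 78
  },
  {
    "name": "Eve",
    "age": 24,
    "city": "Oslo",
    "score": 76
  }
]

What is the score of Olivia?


Looking up record where name = Olivia
Record index: 1
Field 'score' = 79

ANSWER: 79


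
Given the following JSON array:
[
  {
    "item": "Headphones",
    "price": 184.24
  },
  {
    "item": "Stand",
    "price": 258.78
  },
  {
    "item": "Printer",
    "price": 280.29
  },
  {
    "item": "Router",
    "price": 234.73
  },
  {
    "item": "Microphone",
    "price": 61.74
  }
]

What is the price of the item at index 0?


Array index 0 -> Headphones
price = 184.24

ANSWER: 184.24


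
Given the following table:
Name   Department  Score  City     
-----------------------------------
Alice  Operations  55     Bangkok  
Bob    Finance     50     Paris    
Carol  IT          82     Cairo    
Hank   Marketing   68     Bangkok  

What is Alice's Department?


Row 1: Alice
Department = Operations

ANSWER: Operations


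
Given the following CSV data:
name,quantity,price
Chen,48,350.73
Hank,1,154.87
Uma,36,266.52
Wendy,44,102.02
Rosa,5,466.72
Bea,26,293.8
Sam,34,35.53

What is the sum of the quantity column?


Values in 'quantity' column:
  Row 1: 48
  Row 2: 1
  Row 3: 36
  Row 4: 44
  Row 5: 5
  Row 6: 26
  Row 7: 34
Sum = 48 + 1 + 36 + 44 + 5 + 26 + 34 = 194

ANSWER: 194


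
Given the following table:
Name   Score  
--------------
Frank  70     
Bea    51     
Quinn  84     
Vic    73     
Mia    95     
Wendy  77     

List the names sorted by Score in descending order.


Sorting by Score (descending):
  Mia: 95
  Quinn: 84
  Wendy: 77
  Vic: 73
  Frank: 70
  Bea: 51


ANSWER: Mia, Quinn, Wendy, Vic, Frank, Bea


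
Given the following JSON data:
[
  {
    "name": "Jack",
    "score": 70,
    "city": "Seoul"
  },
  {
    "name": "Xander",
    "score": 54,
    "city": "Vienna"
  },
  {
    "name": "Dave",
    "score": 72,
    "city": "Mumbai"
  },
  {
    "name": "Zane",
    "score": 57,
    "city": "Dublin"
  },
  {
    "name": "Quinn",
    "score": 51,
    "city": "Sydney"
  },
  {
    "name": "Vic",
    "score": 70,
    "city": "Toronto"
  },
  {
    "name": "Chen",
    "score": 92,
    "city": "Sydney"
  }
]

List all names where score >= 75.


Filtering records where score >= 75:
  Jack (score=70) -> no
  Xander (score=54) -> no
  Dave (score=72) -> no
  Zane (score=57) -> no
  Quinn (score=51) -> no
  Vic (score=70) -> no
  Chen (score=92) -> YES


ANSWER: Chen


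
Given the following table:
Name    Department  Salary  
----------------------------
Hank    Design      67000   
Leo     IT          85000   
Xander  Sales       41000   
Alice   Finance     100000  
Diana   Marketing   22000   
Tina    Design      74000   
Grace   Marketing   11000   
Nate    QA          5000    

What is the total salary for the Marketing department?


Marketing department members:
  Diana: 22000
  Grace: 11000
Total = 22000 + 11000 = 33000

ANSWER: 33000


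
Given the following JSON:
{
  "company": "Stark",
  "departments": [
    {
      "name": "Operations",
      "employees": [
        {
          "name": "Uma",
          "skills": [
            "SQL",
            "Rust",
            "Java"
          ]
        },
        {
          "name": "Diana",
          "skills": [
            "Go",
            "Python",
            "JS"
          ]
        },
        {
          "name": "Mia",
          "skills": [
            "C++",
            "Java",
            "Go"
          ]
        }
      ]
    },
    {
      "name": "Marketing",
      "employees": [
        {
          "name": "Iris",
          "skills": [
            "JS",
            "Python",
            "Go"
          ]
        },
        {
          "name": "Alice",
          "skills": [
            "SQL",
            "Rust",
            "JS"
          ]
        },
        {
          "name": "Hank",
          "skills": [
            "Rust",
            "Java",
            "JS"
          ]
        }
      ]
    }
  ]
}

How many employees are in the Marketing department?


Path: departments[1].employees
Count: 3

ANSWER: 3


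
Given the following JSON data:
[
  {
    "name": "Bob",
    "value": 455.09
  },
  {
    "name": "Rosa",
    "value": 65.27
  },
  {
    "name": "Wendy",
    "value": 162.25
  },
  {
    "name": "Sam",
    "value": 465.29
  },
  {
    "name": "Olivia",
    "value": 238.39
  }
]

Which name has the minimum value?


Comparing values:
  Bob: 455.09
  Rosa: 65.27
  Wendy: 162.25
  Sam: 465.29
  Olivia: 238.39
Minimum: Rosa (65.27)

ANSWER: Rosa


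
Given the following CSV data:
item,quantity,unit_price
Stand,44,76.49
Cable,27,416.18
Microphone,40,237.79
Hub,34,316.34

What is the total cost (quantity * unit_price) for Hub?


Row: Hub
quantity = 34
unit_price = 316.34
total = 34 * 316.34 = 10755.56

ANSWER: 10755.56


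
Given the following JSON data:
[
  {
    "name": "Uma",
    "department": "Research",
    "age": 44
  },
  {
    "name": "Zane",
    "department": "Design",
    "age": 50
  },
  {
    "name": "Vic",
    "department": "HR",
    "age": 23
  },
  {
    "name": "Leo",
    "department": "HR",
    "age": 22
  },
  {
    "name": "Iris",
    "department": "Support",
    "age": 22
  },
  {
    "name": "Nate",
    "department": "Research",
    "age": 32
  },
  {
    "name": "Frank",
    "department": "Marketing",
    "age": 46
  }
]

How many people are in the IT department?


Scanning records for department = IT
  No matches found
Count: 0

ANSWER: 0


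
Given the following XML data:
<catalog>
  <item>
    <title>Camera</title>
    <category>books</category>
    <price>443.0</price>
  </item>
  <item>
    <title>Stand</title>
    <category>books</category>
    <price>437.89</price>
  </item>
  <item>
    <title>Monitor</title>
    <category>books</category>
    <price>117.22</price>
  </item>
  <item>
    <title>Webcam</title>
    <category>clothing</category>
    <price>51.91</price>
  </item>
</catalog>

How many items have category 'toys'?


Scanning <item> elements for <category>toys</category>:
Count: 0

ANSWER: 0


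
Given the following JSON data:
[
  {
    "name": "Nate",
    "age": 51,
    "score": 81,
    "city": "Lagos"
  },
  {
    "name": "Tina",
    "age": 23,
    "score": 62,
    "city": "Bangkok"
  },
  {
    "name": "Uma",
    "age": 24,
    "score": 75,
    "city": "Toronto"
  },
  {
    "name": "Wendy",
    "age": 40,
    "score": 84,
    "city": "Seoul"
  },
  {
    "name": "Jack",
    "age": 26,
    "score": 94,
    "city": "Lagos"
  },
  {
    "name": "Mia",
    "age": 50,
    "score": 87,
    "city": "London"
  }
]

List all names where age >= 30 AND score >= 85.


Checking both conditions:
  Nate (age=51, score=81) -> no
  Tina (age=23, score=62) -> no
  Uma (age=24, score=75) -> no
  Wendy (age=40, score=84) -> no
  Jack (age=26, score=94) -> no
  Mia (age=50, score=87) -> YES


ANSWER: Mia


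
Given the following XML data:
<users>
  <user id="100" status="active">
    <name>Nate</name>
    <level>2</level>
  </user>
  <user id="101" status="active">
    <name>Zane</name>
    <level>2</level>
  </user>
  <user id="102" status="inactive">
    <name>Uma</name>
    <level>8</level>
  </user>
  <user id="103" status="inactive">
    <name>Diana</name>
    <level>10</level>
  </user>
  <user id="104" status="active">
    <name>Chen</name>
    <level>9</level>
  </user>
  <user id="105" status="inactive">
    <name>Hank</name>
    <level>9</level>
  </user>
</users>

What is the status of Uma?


Finding user with name = Uma
user id="102" status="inactive"

ANSWER: inactive


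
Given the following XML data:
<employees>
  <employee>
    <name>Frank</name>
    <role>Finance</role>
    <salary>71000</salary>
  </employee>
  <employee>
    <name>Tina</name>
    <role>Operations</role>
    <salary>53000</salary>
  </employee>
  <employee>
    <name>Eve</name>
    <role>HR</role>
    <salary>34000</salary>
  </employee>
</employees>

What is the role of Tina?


Searching for <employee> with <name>Tina</name>
Found at position 2
<role>Operations</role>

ANSWER: Operations


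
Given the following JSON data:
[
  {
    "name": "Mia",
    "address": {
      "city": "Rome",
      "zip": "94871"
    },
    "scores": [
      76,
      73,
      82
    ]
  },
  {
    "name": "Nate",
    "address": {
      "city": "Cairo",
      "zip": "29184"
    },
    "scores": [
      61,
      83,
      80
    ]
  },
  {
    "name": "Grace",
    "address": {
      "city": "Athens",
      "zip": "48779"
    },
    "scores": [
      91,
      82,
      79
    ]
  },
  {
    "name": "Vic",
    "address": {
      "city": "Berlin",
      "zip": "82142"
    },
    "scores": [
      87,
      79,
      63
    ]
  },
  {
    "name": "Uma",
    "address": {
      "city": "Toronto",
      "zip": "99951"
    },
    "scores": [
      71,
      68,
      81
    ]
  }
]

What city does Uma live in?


Path: records[4].address.city
Value: Toronto

ANSWER: Toronto


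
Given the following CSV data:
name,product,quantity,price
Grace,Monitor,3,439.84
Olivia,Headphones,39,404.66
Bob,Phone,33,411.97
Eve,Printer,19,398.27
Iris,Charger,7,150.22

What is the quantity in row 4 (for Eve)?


Row 4: Eve
Column 'quantity' = 19

ANSWER: 19


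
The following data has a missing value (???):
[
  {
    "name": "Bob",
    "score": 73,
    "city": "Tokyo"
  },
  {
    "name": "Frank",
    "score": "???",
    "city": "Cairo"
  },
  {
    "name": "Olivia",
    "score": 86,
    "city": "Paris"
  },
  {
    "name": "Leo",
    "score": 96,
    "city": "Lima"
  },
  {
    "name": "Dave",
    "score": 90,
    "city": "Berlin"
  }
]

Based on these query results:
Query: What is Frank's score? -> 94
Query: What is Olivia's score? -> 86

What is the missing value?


The missing value is Frank's score
From query: Frank's score = 94

ANSWER: 94


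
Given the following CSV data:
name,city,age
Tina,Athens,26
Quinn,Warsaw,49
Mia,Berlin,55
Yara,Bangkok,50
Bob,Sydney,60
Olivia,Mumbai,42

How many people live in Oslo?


Scanning city column for 'Oslo':
Total matches: 0

ANSWER: 0


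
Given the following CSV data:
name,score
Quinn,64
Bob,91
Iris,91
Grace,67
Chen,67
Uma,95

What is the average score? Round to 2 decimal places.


Scores: 64, 91, 91, 67, 67, 95
Sum = 475
Count = 6
Average = 475 / 6 = 79.17

ANSWER: 79.17


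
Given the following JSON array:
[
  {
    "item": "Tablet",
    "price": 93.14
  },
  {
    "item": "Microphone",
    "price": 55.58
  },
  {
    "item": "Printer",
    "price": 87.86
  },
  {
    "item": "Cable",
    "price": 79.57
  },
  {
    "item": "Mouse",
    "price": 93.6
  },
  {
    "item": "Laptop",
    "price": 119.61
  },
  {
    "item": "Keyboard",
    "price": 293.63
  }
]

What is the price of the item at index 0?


Array index 0 -> Tablet
price = 93.14

ANSWER: 93.14


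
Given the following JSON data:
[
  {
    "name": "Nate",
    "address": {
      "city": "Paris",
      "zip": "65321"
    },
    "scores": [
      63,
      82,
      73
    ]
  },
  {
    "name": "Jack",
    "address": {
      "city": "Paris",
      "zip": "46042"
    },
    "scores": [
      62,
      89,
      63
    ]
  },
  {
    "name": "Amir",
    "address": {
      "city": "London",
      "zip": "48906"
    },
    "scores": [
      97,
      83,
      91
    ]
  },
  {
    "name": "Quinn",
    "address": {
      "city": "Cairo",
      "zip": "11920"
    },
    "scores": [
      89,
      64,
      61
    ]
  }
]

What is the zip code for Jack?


Path: records[1].address.zip
Value: 46042

ANSWER: 46042


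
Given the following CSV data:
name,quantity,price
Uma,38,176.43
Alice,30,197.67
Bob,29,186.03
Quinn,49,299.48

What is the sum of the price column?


Values in 'price' column:
  Row 1: 176.43
  Row 2: 197.67
  Row 3: 186.03
  Row 4: 299.48
Sum = 176.43 + 197.67 + 186.03 + 299.48 = 859.61

ANSWER: 859.61


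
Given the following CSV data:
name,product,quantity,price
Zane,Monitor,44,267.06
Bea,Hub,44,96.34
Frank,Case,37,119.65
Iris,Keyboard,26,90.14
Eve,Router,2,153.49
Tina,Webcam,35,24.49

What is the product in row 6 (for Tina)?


Row 6: Tina
Column 'product' = Webcam

ANSWER: Webcam


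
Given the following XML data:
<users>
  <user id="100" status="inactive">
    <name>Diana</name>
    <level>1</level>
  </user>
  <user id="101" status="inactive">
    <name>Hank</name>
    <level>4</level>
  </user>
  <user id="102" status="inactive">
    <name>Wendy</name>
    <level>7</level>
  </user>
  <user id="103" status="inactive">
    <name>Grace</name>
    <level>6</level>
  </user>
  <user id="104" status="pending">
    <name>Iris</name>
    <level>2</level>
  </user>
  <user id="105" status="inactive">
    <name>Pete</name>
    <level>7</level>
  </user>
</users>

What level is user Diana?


Finding user: Diana
<level>1</level>

ANSWER: 1


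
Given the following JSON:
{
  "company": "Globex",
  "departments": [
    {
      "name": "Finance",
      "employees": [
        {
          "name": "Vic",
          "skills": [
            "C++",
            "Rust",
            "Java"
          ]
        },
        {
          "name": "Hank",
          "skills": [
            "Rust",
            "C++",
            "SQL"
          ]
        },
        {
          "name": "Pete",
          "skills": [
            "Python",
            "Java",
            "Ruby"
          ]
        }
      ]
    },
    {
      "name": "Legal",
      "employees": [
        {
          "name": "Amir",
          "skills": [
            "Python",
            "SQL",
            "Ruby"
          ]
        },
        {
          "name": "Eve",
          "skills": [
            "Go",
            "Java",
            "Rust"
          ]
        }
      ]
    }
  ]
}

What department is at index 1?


Path: departments[1].name
Value: Legal

ANSWER: Legal


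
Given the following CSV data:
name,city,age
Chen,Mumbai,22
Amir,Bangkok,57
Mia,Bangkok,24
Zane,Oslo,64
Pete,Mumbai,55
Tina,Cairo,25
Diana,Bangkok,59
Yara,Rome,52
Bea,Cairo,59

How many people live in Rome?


Scanning city column for 'Rome':
  Row 8: Yara -> MATCH
Total matches: 1

ANSWER: 1


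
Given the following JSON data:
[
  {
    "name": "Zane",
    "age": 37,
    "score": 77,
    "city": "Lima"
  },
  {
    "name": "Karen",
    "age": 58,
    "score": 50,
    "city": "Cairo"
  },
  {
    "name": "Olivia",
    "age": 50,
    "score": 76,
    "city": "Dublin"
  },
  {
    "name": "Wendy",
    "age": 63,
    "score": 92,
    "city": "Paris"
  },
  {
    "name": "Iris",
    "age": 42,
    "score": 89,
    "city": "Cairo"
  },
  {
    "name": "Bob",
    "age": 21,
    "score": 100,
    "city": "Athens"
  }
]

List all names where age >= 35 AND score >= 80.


Checking both conditions:
  Zane (age=37, score=77) -> no
  Karen (age=58, score=50) -> no
  Olivia (age=50, score=76) -> no
  Wendy (age=63, score=92) -> YES
  Iris (age=42, score=89) -> YES
  Bob (age=21, score=100) -> no


ANSWER: Wendy, Iris


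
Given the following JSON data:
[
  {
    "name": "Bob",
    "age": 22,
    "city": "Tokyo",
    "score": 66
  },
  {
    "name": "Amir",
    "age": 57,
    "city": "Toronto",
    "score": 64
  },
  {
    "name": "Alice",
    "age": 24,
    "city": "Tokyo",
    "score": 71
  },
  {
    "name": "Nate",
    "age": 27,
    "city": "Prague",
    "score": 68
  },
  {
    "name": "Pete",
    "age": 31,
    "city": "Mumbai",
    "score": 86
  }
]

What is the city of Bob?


Looking up record where name = Bob
Record index: 0
Field 'city' = Tokyo

ANSWER: Tokyo


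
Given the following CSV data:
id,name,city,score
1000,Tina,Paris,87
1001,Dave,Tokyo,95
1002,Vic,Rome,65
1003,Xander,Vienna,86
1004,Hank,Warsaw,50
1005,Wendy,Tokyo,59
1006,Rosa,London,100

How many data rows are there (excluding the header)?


Counting rows (excluding header):
Header: id,name,city,score
Data rows: 7

ANSWER: 7


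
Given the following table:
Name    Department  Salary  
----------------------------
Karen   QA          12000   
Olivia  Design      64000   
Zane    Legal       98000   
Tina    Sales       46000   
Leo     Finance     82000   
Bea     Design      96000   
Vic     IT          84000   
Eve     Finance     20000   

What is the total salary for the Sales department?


Sales department members:
  Tina: 46000
Total = 46000 = 46000

ANSWER: 46000


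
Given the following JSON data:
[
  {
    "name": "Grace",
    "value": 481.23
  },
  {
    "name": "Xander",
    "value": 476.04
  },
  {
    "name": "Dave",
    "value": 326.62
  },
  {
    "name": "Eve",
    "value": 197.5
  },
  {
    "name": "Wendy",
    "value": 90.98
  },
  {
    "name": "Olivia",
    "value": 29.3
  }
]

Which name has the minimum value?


Comparing values:
  Grace: 481.23
  Xander: 476.04
  Dave: 326.62
  Eve: 197.5
  Wendy: 90.98
  Olivia: 29.3
Minimum: Olivia (29.3)

ANSWER: Olivia


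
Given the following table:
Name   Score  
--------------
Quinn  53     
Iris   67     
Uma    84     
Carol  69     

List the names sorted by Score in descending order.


Sorting by Score (descending):
  Uma: 84
  Carol: 69
  Iris: 67
  Quinn: 53


ANSWER: Uma, Carol, Iris, Quinn


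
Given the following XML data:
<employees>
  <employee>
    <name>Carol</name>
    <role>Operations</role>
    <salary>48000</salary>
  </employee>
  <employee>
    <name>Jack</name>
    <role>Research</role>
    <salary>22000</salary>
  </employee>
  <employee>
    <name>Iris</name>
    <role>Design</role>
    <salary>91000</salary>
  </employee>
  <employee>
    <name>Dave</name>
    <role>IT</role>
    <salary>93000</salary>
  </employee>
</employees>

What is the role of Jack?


Searching for <employee> with <name>Jack</name>
Found at position 2
<role>Research</role>

ANSWER: Research


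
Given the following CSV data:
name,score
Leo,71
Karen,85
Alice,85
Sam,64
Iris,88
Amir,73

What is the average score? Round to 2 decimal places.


Scores: 71, 85, 85, 64, 88, 73
Sum = 466
Count = 6
Average = 466 / 6 = 77.67

ANSWER: 77.67


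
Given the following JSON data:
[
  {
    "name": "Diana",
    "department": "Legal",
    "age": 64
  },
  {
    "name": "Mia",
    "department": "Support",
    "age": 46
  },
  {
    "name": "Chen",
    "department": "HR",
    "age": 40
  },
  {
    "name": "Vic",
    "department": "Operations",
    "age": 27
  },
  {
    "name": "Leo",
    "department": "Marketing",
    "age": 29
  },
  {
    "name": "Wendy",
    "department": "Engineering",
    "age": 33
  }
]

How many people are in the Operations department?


Scanning records for department = Operations
  Record 3: Vic
Count: 1

ANSWER: 1


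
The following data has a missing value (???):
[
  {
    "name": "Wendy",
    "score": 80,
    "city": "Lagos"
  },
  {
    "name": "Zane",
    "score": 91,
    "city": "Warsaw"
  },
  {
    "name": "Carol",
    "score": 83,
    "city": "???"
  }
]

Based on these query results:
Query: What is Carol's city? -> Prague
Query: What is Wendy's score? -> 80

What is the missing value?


The missing value is Carol's city
From query: Carol's city = Prague

ANSWER: Prague


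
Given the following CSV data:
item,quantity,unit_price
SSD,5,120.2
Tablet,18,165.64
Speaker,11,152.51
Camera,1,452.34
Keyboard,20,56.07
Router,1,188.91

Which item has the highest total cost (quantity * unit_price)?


Computing row totals:
  SSD: 601.0
  Tablet: 2981.52
  Speaker: 1677.61
  Camera: 452.34
  Keyboard: 1121.4
  Router: 188.91
Maximum: Tablet (2981.52)

ANSWER: Tablet


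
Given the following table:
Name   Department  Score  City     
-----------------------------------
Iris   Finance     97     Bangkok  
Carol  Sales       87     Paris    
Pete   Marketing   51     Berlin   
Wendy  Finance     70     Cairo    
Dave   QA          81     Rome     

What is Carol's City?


Row 2: Carol
City = Paris

ANSWER: Paris


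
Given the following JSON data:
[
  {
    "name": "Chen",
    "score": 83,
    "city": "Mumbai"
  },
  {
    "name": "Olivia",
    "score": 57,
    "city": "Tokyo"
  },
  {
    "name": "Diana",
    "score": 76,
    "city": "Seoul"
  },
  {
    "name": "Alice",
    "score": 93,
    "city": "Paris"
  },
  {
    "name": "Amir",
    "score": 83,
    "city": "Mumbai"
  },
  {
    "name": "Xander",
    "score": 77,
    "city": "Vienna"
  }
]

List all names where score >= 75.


Filtering records where score >= 75:
  Chen (score=83) -> YES
  Olivia (score=57) -> no
  Diana (score=76) -> YES
  Alice (score=93) -> YES
  Amir (score=83) -> YES
  Xander (score=77) -> YES


ANSWER: Chen, Diana, Alice, Amir, Xander


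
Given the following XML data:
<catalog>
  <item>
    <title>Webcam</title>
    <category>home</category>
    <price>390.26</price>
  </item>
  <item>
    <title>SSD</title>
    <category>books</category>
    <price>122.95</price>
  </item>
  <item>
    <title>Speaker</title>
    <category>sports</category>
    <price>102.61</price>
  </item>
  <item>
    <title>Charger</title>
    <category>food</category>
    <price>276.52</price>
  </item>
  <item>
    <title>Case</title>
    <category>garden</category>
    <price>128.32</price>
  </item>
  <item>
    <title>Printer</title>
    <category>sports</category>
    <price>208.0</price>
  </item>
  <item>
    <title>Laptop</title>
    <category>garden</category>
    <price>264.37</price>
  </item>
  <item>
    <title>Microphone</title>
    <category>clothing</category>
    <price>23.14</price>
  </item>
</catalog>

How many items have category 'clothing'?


Scanning <item> elements for <category>clothing</category>:
  Item 8: Microphone -> MATCH
Count: 1

ANSWER: 1


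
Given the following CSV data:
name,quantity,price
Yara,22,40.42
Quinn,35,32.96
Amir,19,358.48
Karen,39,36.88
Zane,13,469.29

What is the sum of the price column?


Values in 'price' column:
  Row 1: 40.42
  Row 2: 32.96
  Row 3: 358.48
  Row 4: 36.88
  Row 5: 469.29
Sum = 40.42 + 32.96 + 358.48 + 36.88 + 469.29 = 938.03

ANSWER: 938.03


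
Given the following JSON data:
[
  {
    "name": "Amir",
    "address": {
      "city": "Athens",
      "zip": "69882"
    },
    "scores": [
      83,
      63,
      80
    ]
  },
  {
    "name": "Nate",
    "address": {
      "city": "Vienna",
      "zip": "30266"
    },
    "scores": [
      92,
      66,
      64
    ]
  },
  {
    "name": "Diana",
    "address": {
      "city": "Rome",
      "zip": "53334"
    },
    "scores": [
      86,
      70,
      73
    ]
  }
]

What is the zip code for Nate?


Path: records[1].address.zip
Value: 30266

ANSWER: 30266


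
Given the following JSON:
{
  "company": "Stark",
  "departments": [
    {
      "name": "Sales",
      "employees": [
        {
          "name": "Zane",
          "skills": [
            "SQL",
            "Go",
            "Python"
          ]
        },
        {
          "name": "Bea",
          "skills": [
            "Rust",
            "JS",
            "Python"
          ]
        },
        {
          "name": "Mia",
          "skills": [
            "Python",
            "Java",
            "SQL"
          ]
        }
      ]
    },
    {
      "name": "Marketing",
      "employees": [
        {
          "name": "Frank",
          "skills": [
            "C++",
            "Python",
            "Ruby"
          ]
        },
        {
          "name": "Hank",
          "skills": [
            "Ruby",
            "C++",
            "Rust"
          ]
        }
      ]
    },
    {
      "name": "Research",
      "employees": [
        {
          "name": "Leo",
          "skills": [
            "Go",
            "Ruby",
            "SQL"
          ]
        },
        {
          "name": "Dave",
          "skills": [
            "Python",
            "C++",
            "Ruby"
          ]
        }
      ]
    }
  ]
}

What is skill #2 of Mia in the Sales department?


Path: departments[0].employees[2].skills[1]
Value: Java

ANSWER: Java


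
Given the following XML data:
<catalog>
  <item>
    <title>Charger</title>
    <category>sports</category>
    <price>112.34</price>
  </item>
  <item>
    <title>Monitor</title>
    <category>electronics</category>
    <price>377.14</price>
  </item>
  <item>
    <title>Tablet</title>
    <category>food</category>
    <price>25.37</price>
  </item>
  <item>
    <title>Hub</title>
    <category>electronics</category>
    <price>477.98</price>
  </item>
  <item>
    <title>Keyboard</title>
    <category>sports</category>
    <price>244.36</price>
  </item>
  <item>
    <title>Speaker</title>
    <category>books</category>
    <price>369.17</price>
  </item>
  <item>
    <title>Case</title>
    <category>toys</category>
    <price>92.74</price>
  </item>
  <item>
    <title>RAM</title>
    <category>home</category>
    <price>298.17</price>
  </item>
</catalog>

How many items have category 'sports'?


Scanning <item> elements for <category>sports</category>:
  Item 1: Charger -> MATCH
  Item 5: Keyboard -> MATCH
Count: 2

ANSWER: 2


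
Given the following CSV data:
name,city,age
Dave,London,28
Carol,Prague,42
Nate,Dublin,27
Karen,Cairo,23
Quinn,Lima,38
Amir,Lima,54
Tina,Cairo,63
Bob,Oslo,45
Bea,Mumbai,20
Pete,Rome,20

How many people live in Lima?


Scanning city column for 'Lima':
  Row 5: Quinn -> MATCH
  Row 6: Amir -> MATCH
Total matches: 2

ANSWER: 2


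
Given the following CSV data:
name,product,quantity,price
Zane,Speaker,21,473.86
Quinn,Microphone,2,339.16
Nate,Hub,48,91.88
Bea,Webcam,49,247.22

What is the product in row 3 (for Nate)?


Row 3: Nate
Column 'product' = Hub

ANSWER: Hub


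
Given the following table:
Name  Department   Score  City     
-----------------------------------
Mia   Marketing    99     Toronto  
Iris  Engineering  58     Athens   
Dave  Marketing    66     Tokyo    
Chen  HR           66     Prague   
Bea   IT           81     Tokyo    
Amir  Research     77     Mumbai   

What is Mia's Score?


Row 1: Mia
Score = 99

ANSWER: 99


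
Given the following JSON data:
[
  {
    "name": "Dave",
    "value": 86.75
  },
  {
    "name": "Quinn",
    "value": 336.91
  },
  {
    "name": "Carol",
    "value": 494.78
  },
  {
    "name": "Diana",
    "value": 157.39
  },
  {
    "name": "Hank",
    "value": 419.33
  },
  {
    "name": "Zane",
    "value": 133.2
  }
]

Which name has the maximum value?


Comparing values:
  Dave: 86.75
  Quinn: 336.91
  Carol: 494.78
  Diana: 157.39
  Hank: 419.33
  Zane: 133.2
Maximum: Carol (494.78)

ANSWER: Carol


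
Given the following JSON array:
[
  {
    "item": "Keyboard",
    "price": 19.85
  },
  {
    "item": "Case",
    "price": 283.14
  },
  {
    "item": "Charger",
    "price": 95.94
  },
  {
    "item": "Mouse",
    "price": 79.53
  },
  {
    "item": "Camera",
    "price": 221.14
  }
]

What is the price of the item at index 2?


Array index 2 -> Charger
price = 95.94

ANSWER: 95.94


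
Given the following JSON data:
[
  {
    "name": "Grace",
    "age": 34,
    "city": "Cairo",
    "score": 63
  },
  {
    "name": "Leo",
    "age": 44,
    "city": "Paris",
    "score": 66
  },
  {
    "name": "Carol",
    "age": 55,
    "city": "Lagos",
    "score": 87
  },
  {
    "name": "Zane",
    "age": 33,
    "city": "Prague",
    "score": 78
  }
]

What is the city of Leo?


Looking up record where name = Leo
Record index: 1
Field 'city' = Paris

ANSWER: Paris


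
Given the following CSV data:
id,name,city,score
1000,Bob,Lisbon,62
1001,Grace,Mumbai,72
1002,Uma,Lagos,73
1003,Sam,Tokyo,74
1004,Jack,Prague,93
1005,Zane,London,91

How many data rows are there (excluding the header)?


Counting rows (excluding header):
Header: id,name,city,score
Data rows: 6

ANSWER: 6


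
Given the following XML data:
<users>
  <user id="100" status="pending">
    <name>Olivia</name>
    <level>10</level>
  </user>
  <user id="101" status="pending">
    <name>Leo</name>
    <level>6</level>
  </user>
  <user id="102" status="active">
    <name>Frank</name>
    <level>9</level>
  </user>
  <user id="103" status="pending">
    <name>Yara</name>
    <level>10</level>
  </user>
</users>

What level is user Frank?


Finding user: Frank
<level>9</level>

ANSWER: 9


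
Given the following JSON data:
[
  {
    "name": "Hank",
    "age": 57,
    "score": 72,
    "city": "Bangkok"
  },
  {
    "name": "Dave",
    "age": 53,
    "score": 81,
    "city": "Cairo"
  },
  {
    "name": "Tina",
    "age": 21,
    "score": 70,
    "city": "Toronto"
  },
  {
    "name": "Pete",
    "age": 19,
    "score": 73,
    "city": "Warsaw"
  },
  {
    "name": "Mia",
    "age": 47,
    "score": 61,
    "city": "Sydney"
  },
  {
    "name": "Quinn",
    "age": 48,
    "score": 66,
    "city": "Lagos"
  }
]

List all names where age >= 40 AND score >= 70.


Checking both conditions:
  Hank (age=57, score=72) -> YES
  Dave (age=53, score=81) -> YES
  Tina (age=21, score=70) -> no
  Pete (age=19, score=73) -> no
  Mia (age=47, score=61) -> no
  Quinn (age=48, score=66) -> no


ANSWER: Hank, Dave


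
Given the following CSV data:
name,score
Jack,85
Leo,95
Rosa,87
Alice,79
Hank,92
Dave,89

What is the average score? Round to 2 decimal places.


Scores: 85, 95, 87, 79, 92, 89
Sum = 527
Count = 6
Average = 527 / 6 = 87.83

ANSWER: 87.83


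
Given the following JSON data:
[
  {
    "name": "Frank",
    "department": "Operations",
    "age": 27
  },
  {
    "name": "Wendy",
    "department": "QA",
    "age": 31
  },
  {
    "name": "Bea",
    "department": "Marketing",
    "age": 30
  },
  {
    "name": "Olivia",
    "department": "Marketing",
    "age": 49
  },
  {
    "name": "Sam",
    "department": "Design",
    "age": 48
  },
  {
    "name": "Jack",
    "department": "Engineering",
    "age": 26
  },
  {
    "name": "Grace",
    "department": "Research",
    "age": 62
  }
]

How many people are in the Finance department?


Scanning records for department = Finance
  No matches found
Count: 0

ANSWER: 0


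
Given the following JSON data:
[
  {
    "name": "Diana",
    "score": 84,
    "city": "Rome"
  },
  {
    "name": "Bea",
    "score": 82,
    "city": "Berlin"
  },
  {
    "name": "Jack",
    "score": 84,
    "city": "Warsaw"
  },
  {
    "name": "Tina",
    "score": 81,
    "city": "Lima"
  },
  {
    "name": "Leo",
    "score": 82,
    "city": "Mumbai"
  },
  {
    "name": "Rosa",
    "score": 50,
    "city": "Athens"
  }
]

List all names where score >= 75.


Filtering records where score >= 75:
  Diana (score=84) -> YES
  Bea (score=82) -> YES
  Jack (score=84) -> YES
  Tina (score=81) -> YES
  Leo (score=82) -> YES
  Rosa (score=50) -> no


ANSWER: Diana, Bea, Jack, Tina, Leo


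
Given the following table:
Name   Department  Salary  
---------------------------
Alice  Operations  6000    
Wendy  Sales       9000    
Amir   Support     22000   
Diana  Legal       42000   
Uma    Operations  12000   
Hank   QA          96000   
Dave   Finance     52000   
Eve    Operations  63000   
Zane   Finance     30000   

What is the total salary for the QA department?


QA department members:
  Hank: 96000
Total = 96000 = 96000

ANSWER: 96000


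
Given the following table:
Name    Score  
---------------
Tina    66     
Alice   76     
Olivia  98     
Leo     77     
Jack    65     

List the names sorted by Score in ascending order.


Sorting by Score (ascending):
  Jack: 65
  Tina: 66
  Alice: 76
  Leo: 77
  Olivia: 98


ANSWER: Jack, Tina, Alice, Leo, Olivia


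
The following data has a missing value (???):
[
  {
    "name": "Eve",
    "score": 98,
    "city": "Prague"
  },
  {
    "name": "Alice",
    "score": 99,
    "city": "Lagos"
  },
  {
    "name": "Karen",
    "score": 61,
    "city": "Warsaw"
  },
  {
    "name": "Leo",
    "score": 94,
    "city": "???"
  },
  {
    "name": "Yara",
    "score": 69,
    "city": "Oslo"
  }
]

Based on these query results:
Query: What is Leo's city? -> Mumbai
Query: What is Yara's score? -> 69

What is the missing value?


The missing value is Leo's city
From query: Leo's city = Mumbai

ANSWER: Mumbai


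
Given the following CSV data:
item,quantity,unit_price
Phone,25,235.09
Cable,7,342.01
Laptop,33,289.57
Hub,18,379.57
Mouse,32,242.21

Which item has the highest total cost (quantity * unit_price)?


Computing row totals:
  Phone: 5877.25
  Cable: 2394.07
  Laptop: 9555.81
  Hub: 6832.26
  Mouse: 7750.72
Maximum: Laptop (9555.81)

ANSWER: Laptop


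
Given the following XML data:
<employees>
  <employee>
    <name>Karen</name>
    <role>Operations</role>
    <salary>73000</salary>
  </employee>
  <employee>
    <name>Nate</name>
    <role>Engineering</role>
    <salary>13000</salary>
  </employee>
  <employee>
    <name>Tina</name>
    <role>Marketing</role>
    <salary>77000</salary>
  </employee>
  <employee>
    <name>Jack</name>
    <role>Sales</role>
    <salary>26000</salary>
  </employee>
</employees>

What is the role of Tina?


Searching for <employee> with <name>Tina</name>
Found at position 3
<role>Marketing</role>

ANSWER: Marketing


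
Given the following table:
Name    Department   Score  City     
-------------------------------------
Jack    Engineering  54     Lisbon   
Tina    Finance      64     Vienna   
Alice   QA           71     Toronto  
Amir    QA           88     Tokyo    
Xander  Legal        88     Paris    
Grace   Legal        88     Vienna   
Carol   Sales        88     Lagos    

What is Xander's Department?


Row 5: Xander
Department = Legal

ANSWER: Legal


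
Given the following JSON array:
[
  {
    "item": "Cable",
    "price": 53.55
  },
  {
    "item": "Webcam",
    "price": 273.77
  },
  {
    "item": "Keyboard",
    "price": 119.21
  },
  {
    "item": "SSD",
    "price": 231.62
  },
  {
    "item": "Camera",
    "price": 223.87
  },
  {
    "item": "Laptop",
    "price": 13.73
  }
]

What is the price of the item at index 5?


Array index 5 -> Laptop
price = 13.73

ANSWER: 13.73


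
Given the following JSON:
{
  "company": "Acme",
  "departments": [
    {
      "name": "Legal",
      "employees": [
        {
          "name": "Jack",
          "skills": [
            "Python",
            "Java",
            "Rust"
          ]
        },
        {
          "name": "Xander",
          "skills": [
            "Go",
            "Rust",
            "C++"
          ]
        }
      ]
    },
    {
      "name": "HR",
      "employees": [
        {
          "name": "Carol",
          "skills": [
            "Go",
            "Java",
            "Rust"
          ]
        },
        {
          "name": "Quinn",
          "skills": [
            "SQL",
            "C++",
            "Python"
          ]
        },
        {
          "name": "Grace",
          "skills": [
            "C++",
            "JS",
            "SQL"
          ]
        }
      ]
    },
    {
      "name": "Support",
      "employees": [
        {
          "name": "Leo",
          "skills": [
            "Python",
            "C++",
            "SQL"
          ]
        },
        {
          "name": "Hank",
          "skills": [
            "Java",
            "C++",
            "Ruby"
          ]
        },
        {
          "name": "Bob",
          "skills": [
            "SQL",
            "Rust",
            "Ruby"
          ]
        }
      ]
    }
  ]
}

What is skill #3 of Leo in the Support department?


Path: departments[2].employees[0].skills[2]
Value: SQL

ANSWER: SQL
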